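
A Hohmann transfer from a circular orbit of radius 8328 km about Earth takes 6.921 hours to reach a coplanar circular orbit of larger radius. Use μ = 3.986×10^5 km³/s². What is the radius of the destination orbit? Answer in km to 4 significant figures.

r₂ = 50210 km

Transfer time t = 6.921 hours = 24915.6 s, and t = π√(a_t³/μ).
So a_t = (μ t²/π²)^(1/3) = (3.986×10^5 × (24915.6)² / π²)^(1/3) = 29268 km.
Since a_t = (r₁ + r₂)/2, r₂ = 2a_t − r₁ = 2×29268 − 8328 = 50208 km.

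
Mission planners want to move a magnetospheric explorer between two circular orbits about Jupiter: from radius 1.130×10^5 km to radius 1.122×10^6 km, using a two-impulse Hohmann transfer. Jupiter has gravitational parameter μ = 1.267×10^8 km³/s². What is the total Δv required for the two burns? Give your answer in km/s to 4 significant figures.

Transfer-ellipse semi-major axis a_t = (r₁ + r₂)/2 = (1.130×10^5 + 1.122×10^6)/2 = 6.175×10^5 km.
Circular speed at r₁: v₁ = √(μ/r₁) = √(1.267×10^8/1.130×10^5) = 33.485 km/s.
Transfer-orbit speed at r₁ (vis-viva equation): v_p = √[μ(2/r₁ − 1/a_t)] = 45.136 km/s.
First burn Δv₁ = |v_p − v₁| = 11.65 km/s.
Circular speed at r₂: v₂ = √(μ/r₂) = 10.627 km/s.
Transfer-orbit speed at r₂: v_a = √[μ(2/r₂ − 1/a_t)] = 4.5458 km/s.
Second burn Δv₂ = |v₂ − v_a| = 6.081 km/s.
Δv = Δv₁ + Δv₂ = 11.65 + 6.081 = 17.73 km/s.

Δv = 17.73 km/s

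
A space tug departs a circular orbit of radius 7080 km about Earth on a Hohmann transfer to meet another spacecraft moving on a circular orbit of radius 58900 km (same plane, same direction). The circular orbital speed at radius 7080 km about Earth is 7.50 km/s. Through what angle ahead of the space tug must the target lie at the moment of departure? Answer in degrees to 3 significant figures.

From the circular-orbit relation v² = μ/r at r = 7080 km: μ = v²r = (7.50)² × 7080 = 3.98250×10^5 km³/s².
The Hohmann ellipse has a_t = (r₁ + r₂)/2 = 32990 km.
Transfer time t = π√(a_t³/μ) = 29829 s.
Target angular speed ω₂ = √(μ/r₂³) = 4.4147×10^-5 rad/s.
Angle swept by the target during transfer: ω₂·t = 1.3169 rad = 75.45°.
The space tug traverses 180° on the transfer ellipse, so the target must lead by 180° − 75.45° = 105°.

φ = 105°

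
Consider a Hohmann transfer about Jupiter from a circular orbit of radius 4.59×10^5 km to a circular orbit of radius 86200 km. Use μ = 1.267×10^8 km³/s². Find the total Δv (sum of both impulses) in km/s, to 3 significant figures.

The Hohmann ellipse has a_t = (r₁ + r₂)/2 = 2.726×10^5 km.
At r₁ the circular-orbit speed is v₁ = √(μ/r₁) = 16.6143 km/s.
Transfer-orbit speed at r₁ (vis-viva equation): v_a = √[μ(2/r₁ − 1/a_t)] = 9.34271 km/s.
First burn Δv₁ = |v_a − v₁| = 7.272 km/s.
Circular speed at r₂: v₂ = √(μ/r₂) = 38.34 km/s.
Transfer-orbit speed at r₂: v_p = √[μ(2/r₂ − 1/a_t)] = 49.75 km/s.
Second burn Δv₂ = |v₂ − v_p| = 11.41 km/s.
Δv = Δv₁ + Δv₂ = 7.272 + 11.41 = 18.68 km/s.

Δv = 18.7 km/s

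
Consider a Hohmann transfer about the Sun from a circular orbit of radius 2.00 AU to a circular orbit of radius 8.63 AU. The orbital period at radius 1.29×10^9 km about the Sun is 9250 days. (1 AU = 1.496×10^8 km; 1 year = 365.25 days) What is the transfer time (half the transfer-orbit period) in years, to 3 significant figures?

From Kepler's third law T² = 4π²r³/μ at r = 1.29×10^9 km, T = 9250 days = 9250 × 86400 s = 7.992×10^8 s: μ = 4π²r³/T² = 1.32684×10^11 km³/s².
In km: r₁ = 2.00 × 1.496×10^8 = 2.992×10^8 km; r₂ = 8.63 × 1.496×10^8 = 1.291048×10^9 km.
Transfer-ellipse semi-major axis a_t = (r₁ + r₂)/2 = (2.992×10^8 + 1.291048×10^9)/2 = 7.95124×10^8 km.
Half the transfer-orbit period gives t = π√(a_t³/μ) = 1.934×10^8 s.
Converting: 1.934×10^8 s ÷ 3.15576×10^7 s/year (365.25 × 86400) = 6.13 years.

t = 6.13 years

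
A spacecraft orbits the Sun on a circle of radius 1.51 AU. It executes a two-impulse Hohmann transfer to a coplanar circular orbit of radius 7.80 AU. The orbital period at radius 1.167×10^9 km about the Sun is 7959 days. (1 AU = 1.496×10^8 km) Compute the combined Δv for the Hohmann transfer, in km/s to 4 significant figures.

From Kepler's third law T² = 4π²r³/μ at r = 1.167×10^9 km, T = 7959 days = 7959 × 86400 s = 6.876576×10^8 s: μ = 4π²r³/T² = 1.32687×10^11 km³/s².
In km: r₁ = 1.51 × 1.496×10^8 = 2.25896×10^8 km; r₂ = 7.80 × 1.496×10^8 = 1.16688×10^9 km.
The Hohmann ellipse has a_t = (r₁ + r₂)/2 = 6.96388×10^8 km.
Circular speed at r₁: v₁ = √(μ/r₁) = √(1.32687×10^11/2.25896×10^8) = 24.236 km/s.
On the transfer ellipse at r₁, vis-viva gives v_p = √[μ(2/r₁ − 1/a_t)] = 31.372 km/s.
First burn Δv₁ = |v_p − v₁| = 7.136 km/s.
Circular speed at r₂: v₂ = √(μ/r₂) = 10.6635 km/s.
Transfer-orbit speed at r₂: v_a = √[μ(2/r₂ − 1/a_t)] = 6.07337 km/s.
Second burn Δv₂ = |v₂ − v_a| = 4.590 km/s.
Δv = Δv₁ + Δv₂ = 7.136 + 4.590 = 11.73 km/s.

Δv = 11.73 km/s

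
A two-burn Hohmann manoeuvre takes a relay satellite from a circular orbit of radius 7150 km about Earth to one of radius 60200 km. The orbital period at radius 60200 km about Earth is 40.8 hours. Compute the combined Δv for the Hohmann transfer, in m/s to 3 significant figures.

From Kepler's third law T² = 4π²r³/μ at r = 60200 km, T = 40.8 hours = 40.8 × 3600 s = 1.4688×10^5 s: μ = 4π²r³/T² = 3.99231×10^5 km³/s².
Semi-major axis of the transfer orbit: a_t = (7150 + 60200)/2 = 33675 km.
Circular speed at r₁: v₁ = √(μ/r₁) = √(3.99231×10^5/7150) = 7.47238 km/s.
On the transfer ellipse at r₁, vis-viva gives v_p = √[μ(2/r₁ − 1/a_t)] = 9.99087 km/s.
First burn Δv₁ = |v_p − v₁| = 2.518 km/s.
At r₂, v₂ = √(μ/r₂) = 2.5752 km/s.
Transfer-orbit speed at r₂: v_a = √[μ(2/r₂ − 1/a_t)] = 1.1866 km/s.
Second burn Δv₂ = |v₂ − v_a| = 1.389 km/s.
Total Δv = Δv₁ + Δv₂ = 3.907 km/s.

Δv = 3910 m/s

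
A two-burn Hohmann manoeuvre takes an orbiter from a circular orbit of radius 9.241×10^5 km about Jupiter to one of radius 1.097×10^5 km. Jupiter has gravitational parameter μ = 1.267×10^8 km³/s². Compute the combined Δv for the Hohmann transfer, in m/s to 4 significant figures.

Δv = 17770 m/s

Semi-major axis of the transfer orbit: a_t = (9.241×10^5 + 1.097×10^5)/2 = 5.169×10^5 km.
At r₁ the circular-orbit speed is v₁ = √(μ/r₁) = 11.7092 km/s.
Transfer-orbit speed at r₁ (vis-viva equation): v_a = √[μ(2/r₁ − 1/a_t)] = 5.39422 km/s.
First burn Δv₁ = |v_a − v₁| = 6.3150 km/s.
Circular speed at r₂: v₂ = √(μ/r₂) = 33.985 km/s.
Transfer-orbit speed at r₂: v_p = √[μ(2/r₂ − 1/a_t)] = 45.440 km/s.
Second burn Δv₂ = |v₂ − v_p| = 11.455 km/s.
Δv = Δv₁ + Δv₂ = 6.3150 + 11.455 = 17.77 km/s.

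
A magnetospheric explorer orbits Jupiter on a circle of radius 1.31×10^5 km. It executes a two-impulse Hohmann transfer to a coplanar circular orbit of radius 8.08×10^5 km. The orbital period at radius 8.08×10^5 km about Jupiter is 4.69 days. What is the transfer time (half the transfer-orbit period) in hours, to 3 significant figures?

t = 24.9 hours

From Kepler's third law T² = 4π²r³/μ at r = 8.08×10^5 km, T = 4.69 days = 4.69 × 86400 s = 4.05216×10^5 s: μ = 4π²r³/T² = 1.26830×10^8 km³/s².
Transfer-ellipse semi-major axis a_t = (r₁ + r₂)/2 = (1.310×10^5 + 8.080×10^5)/2 = 4.695×10^5 km.
By Kepler's third law the transfer-orbit period is T = 2π√(a_t³/μ), so t = T/2 = 89740 s.
Converting: 89740 s ÷ 3600 s/hour = 24.9 hours.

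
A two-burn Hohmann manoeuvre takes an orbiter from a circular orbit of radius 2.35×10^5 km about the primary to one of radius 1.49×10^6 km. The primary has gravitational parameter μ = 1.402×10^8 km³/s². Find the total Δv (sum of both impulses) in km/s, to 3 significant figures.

Semi-major axis of the transfer orbit: a_t = (2.350×10^5 + 1.490×10^6)/2 = 8.625×10^5 km.
At r₁ the circular-orbit speed is v₁ = √(μ/r₁) = 24.4253 km/s.
Transfer-orbit speed at r₁ (v² = μ(2/r − 1/a)): v_p = √[μ(2/r₁ − 1/a_t)] = 32.1036 km/s.
First burn Δv₁ = |v_p − v₁| = 7.6783 km/s.
Circular speed at r₂: v₂ = √(μ/r₂) = 9.7002 km/s.
Transfer-orbit speed at r₂: v_a = √[μ(2/r₂ − 1/a_t)] = 5.0633 km/s.
Second burn Δv₂ = |v₂ − v_a| = 4.6369 km/s.
Total Δv = Δv₁ + Δv₂ = 12.32 km/s.

Δv = 12.3 km/s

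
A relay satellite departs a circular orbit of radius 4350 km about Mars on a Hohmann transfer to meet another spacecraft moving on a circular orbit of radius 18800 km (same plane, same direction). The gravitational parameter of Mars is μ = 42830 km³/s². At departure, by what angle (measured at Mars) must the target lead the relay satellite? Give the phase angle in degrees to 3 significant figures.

Semi-major axis of the transfer orbit: a_t = (4350 + 18800)/2 = 11575 km.
The half-period of the transfer ellipse is t = π√(a_t³/μ) = 18904 s.
Target angular speed ω₂ = √(μ/r₂³) = 8.0286×10^-5 rad/s.
Angle swept by the target during transfer: ω₂·t = 1.5177 rad = 86.96°.
The relay satellite traverses 180° on the transfer ellipse, so the target must lead by 180° − 86.96° = 93.0°.

φ = 93.0°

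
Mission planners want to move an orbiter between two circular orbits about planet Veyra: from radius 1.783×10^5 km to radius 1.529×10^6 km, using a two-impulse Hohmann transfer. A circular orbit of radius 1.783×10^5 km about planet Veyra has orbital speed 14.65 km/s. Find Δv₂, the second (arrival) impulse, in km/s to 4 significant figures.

From the circular-orbit relation v² = μ/r at r = 1.783×10^5 km: μ = v²r = (14.65)² × 1.783×10^5 = 3.82672×10^7 km³/s².
Semi-major axis of the transfer orbit: a_t = (1.783×10^5 + 1.529×10^6)/2 = 8.5365×10^5 km.
Circular speed at r = 1.529×10^6 km: v_c = √(μ/r) = 5.0028 km/s.
Transfer-orbit speed at the same r (vis-viva, a = a_t): v_t = √[μ(2/r − 1/a_t)] = 2.2864 km/s.
Δv₂ = |v_t − v_c| = |2.2864 − 5.0028| = 2.716 km/s.

Δv₂ = 2.716 km/s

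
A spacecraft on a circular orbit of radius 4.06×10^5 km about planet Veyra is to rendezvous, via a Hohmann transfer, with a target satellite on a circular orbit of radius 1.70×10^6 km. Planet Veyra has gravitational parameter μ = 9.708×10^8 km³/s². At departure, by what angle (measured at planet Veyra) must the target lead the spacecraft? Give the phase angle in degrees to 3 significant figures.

Transfer-ellipse semi-major axis a_t = (r₁ + r₂)/2 = (4.060×10^5 + 1.700×10^6)/2 = 1.053×10^6 km.
The half-period of the transfer ellipse is t = π√(a_t³/μ) = 1.0895×10^5 s.
Target angular speed ω₂ = √(μ/r₂³) = 1.4057×10^-5 rad/s.
Angle swept by the target during transfer: ω₂·t = 1.53151 rad = 87.749°.
The spacecraft traverses 180° on the transfer ellipse, so the target must lead by 180° − 87.749° = 92.3°.

φ = 92.3°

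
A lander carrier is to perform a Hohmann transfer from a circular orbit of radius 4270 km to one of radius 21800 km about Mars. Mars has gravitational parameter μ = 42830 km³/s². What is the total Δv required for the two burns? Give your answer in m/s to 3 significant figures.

Δv = 1530 m/s

Transfer-ellipse semi-major axis a_t = (r₁ + r₂)/2 = (4270 + 21800)/2 = 13035 km.
Circular speed at r₁: v₁ = √(μ/r₁) = √(42830/4270) = 3.167088 km/s.
On the transfer ellipse at r₁, vis-viva equation gives v_p = √[μ(2/r₁ − 1/a_t)] = 4.095744 km/s.
First burn Δv₁ = |v_p − v₁| = 0.9287 km/s.
Circular speed at r₂: v₂ = √(μ/r₂) = 1.40167 km/s.
Transfer-orbit speed at r₂: v_a = √[μ(2/r₂ − 1/a_t)] = 0.802240 km/s.
Second burn Δv₂ = |v₂ − v_a| = 0.5994 km/s.
Δv = Δv₁ + Δv₂ = 0.9287 + 0.5994 = 1.528 km/s.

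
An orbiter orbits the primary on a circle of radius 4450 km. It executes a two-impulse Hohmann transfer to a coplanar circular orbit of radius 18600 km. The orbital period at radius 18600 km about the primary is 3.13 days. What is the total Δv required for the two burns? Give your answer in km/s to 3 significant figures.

From Kepler's third law T² = 4π²r³/μ at r = 18600 km, T = 3.13 days = 3.13 × 86400 s = 2.70432×10^5 s: μ = 4π²r³/T² = 3473.62 km³/s².
Semi-major axis of the transfer orbit: a_t = (4450 + 18600)/2 = 11525 km.
Circular speed at r₁: v₁ = √(μ/r₁) = √(3473.62/4450) = 0.88351 km/s.
Transfer-orbit speed at r₁ (vis-viva equation): v_p = √[μ(2/r₁ − 1/a_t)] = 1.1224 km/s.
First burn Δv₁ = |v_p − v₁| = 0.2389 km/s.
Circular speed at r₂: v₂ = √(μ/r₂) = 0.43215 km/s.
Transfer-orbit speed at r₂: v_a = √[μ(2/r₂ − 1/a_t)] = 0.26853 km/s.
Second burn Δv₂ = |v₂ − v_a| = 0.1636 km/s.
Δv = Δv₁ + Δv₂ = 0.2389 + 0.1636 = 0.4025 km/s.

Δv = 0.403 km/s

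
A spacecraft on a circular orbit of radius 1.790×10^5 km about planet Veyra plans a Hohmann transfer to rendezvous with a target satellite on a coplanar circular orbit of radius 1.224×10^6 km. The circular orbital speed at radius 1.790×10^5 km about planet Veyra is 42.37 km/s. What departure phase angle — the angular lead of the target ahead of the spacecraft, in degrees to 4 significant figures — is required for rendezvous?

From the circular-orbit relation v² = μ/r at r = 1.790×10^5 km: μ = v²r = (42.37)² × 1.790×10^5 = 3.21344×10^8 km³/s².
Transfer-ellipse semi-major axis a_t = (r₁ + r₂)/2 = (1.790×10^5 + 1.224×10^6)/2 = 7.015×10^5 km.
Transfer time t = π√(a_t³/μ) = 1.0297×10^5 s.
The target's mean motion on its circular orbit is ω₂ = √(μ/r₂³) = 1.3238×10^-5 rad/s.
Angle swept by the target during transfer: ω₂·t = 1.3631 rad = 78.10°.
Arrival is 180° from departure on the ellipse, so φ = 180° − 78.10° = 101.9°.

φ = 101.9°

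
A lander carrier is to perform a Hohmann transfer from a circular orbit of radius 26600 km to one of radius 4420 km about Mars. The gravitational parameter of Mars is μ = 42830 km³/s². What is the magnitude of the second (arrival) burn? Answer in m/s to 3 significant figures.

Δv₂ = 964 m/s

Transfer-ellipse semi-major axis a_t = (r₁ + r₂)/2 = (26600 + 4420)/2 = 15510 km.
On the circular orbit at r = 4420 km, v_c = √(μ/r) = 3.1129 km/s.
Transfer-orbit speed at the same r (vis-viva, a = a_t): v_t = √[μ(2/r − 1/a_t)] = 4.0766 km/s.
Δv₂ = |v_t − v_c| = |4.0766 − 3.1129| = 0.9637 km/s.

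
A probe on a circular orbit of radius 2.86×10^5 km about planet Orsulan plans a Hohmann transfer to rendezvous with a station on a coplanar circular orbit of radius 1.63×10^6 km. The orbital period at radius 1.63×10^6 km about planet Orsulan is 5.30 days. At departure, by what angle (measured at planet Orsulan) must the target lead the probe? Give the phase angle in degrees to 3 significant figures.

From Kepler's third law T² = 4π²r³/μ at r = 1.63×10^6 km, T = 5.30 days = 5.30 × 86400 s = 4.5792×10^5 s: μ = 4π²r³/T² = 8.15349×10^8 km³/s².
Transfer-ellipse semi-major axis a_t = (r₁ + r₂)/2 = (2.860×10^5 + 1.630×10^6)/2 = 9.580×10^5 km.
The half-period of the transfer ellipse is t = π√(a_t³/μ) = 1.0316×10^5 s.
The target's mean motion on its circular orbit is ω₂ = √(μ/r₂³) = 1.3721×10^-5 rad/s.
Angle swept by the target during transfer: ω₂·t = 1.4155 rad = 81.10°.
Arrival is 180° from departure on the ellipse, so φ = 180° − 81.10° = 98.9°.

φ = 98.9°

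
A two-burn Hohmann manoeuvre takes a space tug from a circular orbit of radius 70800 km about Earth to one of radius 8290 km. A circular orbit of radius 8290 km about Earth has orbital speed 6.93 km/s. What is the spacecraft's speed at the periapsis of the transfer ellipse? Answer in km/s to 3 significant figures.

v = 9.27 km/s

From the circular-orbit relation v² = μ/r at r = 8290 km: μ = v²r = (6.93)² × 8290 = 3.98126×10^5 km³/s².
The Hohmann ellipse has a_t = (r₁ + r₂)/2 = 39545 km.
At periapsis, r = 8290 km.
Vis-viva: v = √[μ(2/r − 1/a_t)] = √[3.98126×10^5 × (2/8290 − 1/39545)] = 9.273 km/s.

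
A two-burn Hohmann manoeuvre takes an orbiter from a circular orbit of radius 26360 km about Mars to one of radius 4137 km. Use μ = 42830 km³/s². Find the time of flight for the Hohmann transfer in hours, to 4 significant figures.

Semi-major axis of the transfer orbit: a_t = (26360 + 4137)/2 = 15248.5 km.
Half the transfer-orbit period gives t = π√(a_t³/μ) = 28584 s.
Converting: 28584 s ÷ 3600 s/hour = 7.940 hours.

t = 7.940 hours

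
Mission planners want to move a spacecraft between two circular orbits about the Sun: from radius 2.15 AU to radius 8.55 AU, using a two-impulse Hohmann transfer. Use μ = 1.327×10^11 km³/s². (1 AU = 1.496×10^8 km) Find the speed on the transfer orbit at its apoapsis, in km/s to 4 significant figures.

v = 6.457 km/s

In km: r₁ = 2.15 × 1.496×10^8 = 3.2164×10^8 km; r₂ = 8.55 × 1.496×10^8 = 1.27908×10^9 km.
Semi-major axis of the transfer orbit: a_t = (3.2164×10^8 + 1.27908×10^9)/2 = 8.0036×10^8 km.
At apoapsis, r = 1.27908×10^9 km.
Applying v² = μ(2/r − 1/a_t): v = 6.457 km/s.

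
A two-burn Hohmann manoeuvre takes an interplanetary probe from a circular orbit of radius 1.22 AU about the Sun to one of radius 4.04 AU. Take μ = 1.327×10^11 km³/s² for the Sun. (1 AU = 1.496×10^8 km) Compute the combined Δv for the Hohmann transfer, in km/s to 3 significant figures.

Δv = 11.2 km/s

In km: r₁ = 1.22 × 1.496×10^8 = 1.82512×10^8 km; r₂ = 4.04 × 1.496×10^8 = 6.04384×10^8 km.
Semi-major axis of the transfer orbit: a_t = (1.82512×10^8 + 6.04384×10^8)/2 = 3.93448×10^8 km.
Circular speed at r₁: v₁ = √(μ/r₁) = √(1.327×10^11/1.82512×10^8) = 26.9643 km/s.
Transfer-orbit speed at r₁ (vis-viva equation): v_p = √[μ(2/r₁ − 1/a_t)] = 33.4197 km/s.
First burn Δv₁ = |v_p − v₁| = 6.455 km/s.
Circular speed at r₂: v₂ = √(μ/r₂) = 14.818 km/s.
Transfer-orbit speed at r₂: v_a = √[μ(2/r₂ − 1/a_t)] = 10.092 km/s.
Second burn Δv₂ = |v₂ − v_a| = 4.726 km/s.
Total Δv = Δv₁ + Δv₂ = 11.18 km/s.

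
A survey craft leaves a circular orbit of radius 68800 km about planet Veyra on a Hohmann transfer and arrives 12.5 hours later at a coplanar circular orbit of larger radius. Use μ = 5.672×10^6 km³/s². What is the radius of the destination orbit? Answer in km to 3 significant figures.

r₂ = 1.42×10^5 km

Transfer time t = 12.5 hours = 45000 s, and t = π√(a_t³/μ).
So a_t = (μ t²/π²)^(1/3) = (5.672×10^6 × (45000)² / π²)^(1/3) = 1.0519×10^5 km.
Since a_t = (r₁ + r₂)/2, r₂ = 2a_t − r₁ = 2×1.0519×10^5 − 68800 = 1.4158×10^5 km.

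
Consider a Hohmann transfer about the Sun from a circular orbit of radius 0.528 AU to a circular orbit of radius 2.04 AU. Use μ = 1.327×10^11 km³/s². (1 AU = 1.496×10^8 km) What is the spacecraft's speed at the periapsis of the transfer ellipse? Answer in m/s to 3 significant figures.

In km: r₁ = 0.528 × 1.496×10^8 = 7.89888×10^7 km; r₂ = 2.04 × 1.496×10^8 = 3.05184×10^8 km.
Transfer-ellipse semi-major axis a_t = (r₁ + r₂)/2 = (7.89888×10^7 + 3.05184×10^8)/2 = 1.920864×10^8 km.
At periapsis, r = 7.89888×10^7 km.
From the vis-viva equation, v = √[μ(2/r − 1/a_t)] = 51.66 km/s.

v = 51700 m/s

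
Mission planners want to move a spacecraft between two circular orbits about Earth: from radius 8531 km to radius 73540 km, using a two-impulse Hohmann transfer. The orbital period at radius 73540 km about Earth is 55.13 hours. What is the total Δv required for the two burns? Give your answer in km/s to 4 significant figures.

Δv = 3.582 km/s

From Kepler's third law T² = 4π²r³/μ at r = 73540 km, T = 55.13 hours = 55.13 × 3600 s = 1.98468×10^5 s: μ = 4π²r³/T² = 3.98611×10^5 km³/s².
Semi-major axis of the transfer orbit: a_t = (8531 + 73540)/2 = 41035.5 km.
Circular speed at r₁: v₁ = √(μ/r₁) = √(3.98611×10^5/8531) = 6.836 km/s.
Transfer-orbit speed at r₁ (v² = μ(2/r − 1/a)): v_p = √[μ(2/r₁ − 1/a_t)] = 9.151 km/s.
First burn Δv₁ = |v_p − v₁| = 2.315 km/s.
At r₂, v₂ = √(μ/r₂) = 2.3282 km/s.
Transfer-orbit speed at r₂: v_a = √[μ(2/r₂ − 1/a_t)] = 1.0615 km/s.
Second burn Δv₂ = |v₂ − v_a| = 1.267 km/s.
Δv = Δv₁ + Δv₂ = 2.315 + 1.267 = 3.582 km/s.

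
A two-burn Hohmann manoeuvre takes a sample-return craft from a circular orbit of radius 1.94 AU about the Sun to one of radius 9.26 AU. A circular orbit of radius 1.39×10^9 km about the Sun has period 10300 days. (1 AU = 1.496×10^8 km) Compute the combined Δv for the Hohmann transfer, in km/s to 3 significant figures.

From Kepler's third law T² = 4π²r³/μ at r = 1.39×10^9 km, T = 10300 days = 10300 × 86400 s = 8.8992×10^8 s: μ = 4π²r³/T² = 1.33876×10^11 km³/s².
In km: r₁ = 1.94 × 1.496×10^8 = 2.90224×10^8 km; r₂ = 9.26 × 1.496×10^8 = 1.385296×10^9 km.
Transfer-ellipse semi-major axis a_t = (r₁ + r₂)/2 = (2.90224×10^8 + 1.385296×10^9)/2 = 8.3776×10^8 km.
Circular speed at r₁: v₁ = √(μ/r₁) = √(1.33876×10^11/2.90224×10^8) = 21.4775 km/s.
On the transfer ellipse at r₁, vis-viva equation gives v_p = √[μ(2/r₁ − 1/a_t)] = 27.6182 km/s.
First burn Δv₁ = |v_p − v₁| = 6.1407 km/s.
At r₂, v₂ = √(μ/r₂) = 9.8306 km/s.
Transfer-orbit speed at r₂: v_a = √[μ(2/r₂ − 1/a_t)] = 5.7861 km/s.
Second burn Δv₂ = |v₂ − v_a| = 4.0445 km/s.
Total Δv = Δv₁ + Δv₂ = 10.19 km/s.

Δv = 10.2 km/s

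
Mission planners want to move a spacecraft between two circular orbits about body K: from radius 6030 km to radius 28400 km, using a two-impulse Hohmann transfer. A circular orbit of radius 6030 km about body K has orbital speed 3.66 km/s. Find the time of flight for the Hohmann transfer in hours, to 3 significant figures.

t = 6.94 hours

From the circular-orbit relation v² = μ/r at r = 6030 km: μ = v²r = (3.66)² × 6030 = 80775.5 km³/s².
Transfer-ellipse semi-major axis a_t = (r₁ + r₂)/2 = (6030 + 28400)/2 = 17215 km.
By Kepler's third law the transfer-orbit period is T = 2π√(a_t³/μ), so t = T/2 = 24970 s.
Converting: 24970 s ÷ 3600 s/hour = 6.94 hours.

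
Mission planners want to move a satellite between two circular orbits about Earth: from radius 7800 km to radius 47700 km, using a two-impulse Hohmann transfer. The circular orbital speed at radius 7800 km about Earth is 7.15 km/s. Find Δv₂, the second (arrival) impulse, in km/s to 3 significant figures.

From the circular-orbit relation v² = μ/r at r = 7800 km: μ = v²r = (7.15)² × 7800 = 3.98756×10^5 km³/s².
Transfer-ellipse semi-major axis a_t = (r₁ + r₂)/2 = (7800 + 47700)/2 = 27750 km.
On the circular orbit at r = 47700 km, v_c = √(μ/r) = 2.891 km/s.
Vis-viva on the transfer ellipse at r = 47700 km gives v_t = √[μ(2/r − 1/a_t)] = 1.533 km/s.
Δv₂ = |v_t − v_c| = |1.533 − 2.891| = 1.358 km/s.

Δv₂ = 1.36 km/s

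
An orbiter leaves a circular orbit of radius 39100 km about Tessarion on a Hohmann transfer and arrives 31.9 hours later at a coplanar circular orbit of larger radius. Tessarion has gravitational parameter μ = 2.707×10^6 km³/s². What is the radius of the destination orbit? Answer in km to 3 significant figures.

r₂ = 2.68×10^5 km

Transfer time t = 31.9 hours = 1.1484×10^5 s, and t = π√(a_t³/μ).
So a_t = (μ t²/π²)^(1/3) = (2.707×10^6 × (1.1484×10^5)² / π²)^(1/3) = 1.5351×10^5 km.
Since a_t = (r₁ + r₂)/2, r₂ = 2a_t − r₁ = 2×1.5351×10^5 − 39100 = 2.6792×10^5 km.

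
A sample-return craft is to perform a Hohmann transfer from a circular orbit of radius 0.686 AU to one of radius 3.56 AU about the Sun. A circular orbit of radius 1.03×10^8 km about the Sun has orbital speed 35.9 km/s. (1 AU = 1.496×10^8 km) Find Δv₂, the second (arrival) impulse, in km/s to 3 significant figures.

Δv₂ = 6.81 km/s

From the circular-orbit relation v² = μ/r at r = 1.03×10^8 km: μ = v²r = (35.9)² × 1.03×10^8 = 1.32747×10^11 km³/s².
In km: r₁ = 0.686 × 1.496×10^8 = 1.026256×10^8 km; r₂ = 3.56 × 1.496×10^8 = 5.32576×10^8 km.
Semi-major axis of the transfer orbit: a_t = (1.026256×10^8 + 5.32576×10^8)/2 = 3.176008×10^8 km.
Circular speed at r = 5.32576×10^8 km: v_c = √(μ/r) = 15.7878 km/s.
Transfer-orbit speed at the same r (vis-viva, a = a_t): v_t = √[μ(2/r − 1/a_t)] = 8.97448 km/s.
Δv₂ = |v_t − v_c| = |8.97448 − 15.7878| = 6.813 km/s.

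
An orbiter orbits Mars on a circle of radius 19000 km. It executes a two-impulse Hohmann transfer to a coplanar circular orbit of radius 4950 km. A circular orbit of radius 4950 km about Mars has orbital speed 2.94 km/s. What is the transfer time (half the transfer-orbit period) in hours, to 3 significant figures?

From the circular-orbit relation v² = μ/r at r = 4950 km: μ = v²r = (2.94)² × 4950 = 42785.8 km³/s².
Transfer-ellipse semi-major axis a_t = (r₁ + r₂)/2 = (19000 + 4950)/2 = 11975 km.
Transfer time t = π√(a_t³/μ) = π√((11975)³ / 42785.8) = 19900 s.
Converting: 19900 s ÷ 3600 s/hour = 5.53 hours.

t = 5.53 hours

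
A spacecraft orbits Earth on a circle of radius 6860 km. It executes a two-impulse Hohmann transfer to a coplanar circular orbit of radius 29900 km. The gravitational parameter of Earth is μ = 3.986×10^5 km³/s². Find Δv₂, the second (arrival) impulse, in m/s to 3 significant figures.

Δv₂ = 1420 m/s

Transfer-ellipse semi-major axis a_t = (r₁ + r₂)/2 = (6860 + 29900)/2 = 18380 km.
Circular speed at r = 29900 km: v_c = √(μ/r) = 3.6512 km/s.
Vis-viva on the transfer ellipse at r = 29900 km gives v_t = √[μ(2/r − 1/a_t)] = 2.2306 km/s.
Δv₂ = |v_t − v_c| = |2.2306 − 3.6512| = 1.421 km/s.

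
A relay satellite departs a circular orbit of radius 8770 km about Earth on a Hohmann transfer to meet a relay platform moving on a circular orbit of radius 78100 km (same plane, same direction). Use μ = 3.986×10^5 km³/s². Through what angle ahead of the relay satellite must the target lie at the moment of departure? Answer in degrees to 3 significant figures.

Semi-major axis of the transfer orbit: a_t = (8770 + 78100)/2 = 43435 km.
The half-period of the transfer ellipse is t = π√(a_t³/μ) = 45044.42 s.
Target angular speed ω₂ = √(μ/r₂³) = 2.892625×10^-5 rad/s.
Angle swept by the target during transfer: ω₂·t = 1.30297 rad = 74.65°.
The relay satellite traverses 180° on the transfer ellipse, so the target must lead by 180° − 74.65° = 105°.

φ = 105°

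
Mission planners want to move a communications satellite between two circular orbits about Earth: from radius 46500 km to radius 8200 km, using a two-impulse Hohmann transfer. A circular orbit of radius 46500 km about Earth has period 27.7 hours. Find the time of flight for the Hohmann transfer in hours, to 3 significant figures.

t = 6.25 hours

From Kepler's third law T² = 4π²r³/μ at r = 46500 km, T = 27.7 hours = 27.7 × 3600 s = 99720 s: μ = 4π²r³/T² = 3.99166×10^5 km³/s².
Transfer-ellipse semi-major axis a_t = (r₁ + r₂)/2 = (46500 + 8200)/2 = 27350 km.
Half the transfer-orbit period gives t = π√(a_t³/μ) = 22490 s.
Converting: 22490 s ÷ 3600 s/hour = 6.25 hours.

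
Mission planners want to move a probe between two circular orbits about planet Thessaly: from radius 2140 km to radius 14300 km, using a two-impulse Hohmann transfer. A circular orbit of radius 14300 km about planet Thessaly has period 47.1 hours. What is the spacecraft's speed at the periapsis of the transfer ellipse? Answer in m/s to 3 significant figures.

v = 1810 m/s

From Kepler's third law T² = 4π²r³/μ at r = 14300 km, T = 47.1 hours = 47.1 × 3600 s = 1.6956×10^5 s: μ = 4π²r³/T² = 4015.33 km³/s².
Transfer-ellipse semi-major axis a_t = (r₁ + r₂)/2 = (2140 + 14300)/2 = 8220 km.
The periapsis of the transfer ellipse is at r = 2140 km.
Vis-viva: v = √[μ(2/r − 1/a_t)] = √[4015.33 × (2/2140 − 1/8220)] = 1.807 km/s.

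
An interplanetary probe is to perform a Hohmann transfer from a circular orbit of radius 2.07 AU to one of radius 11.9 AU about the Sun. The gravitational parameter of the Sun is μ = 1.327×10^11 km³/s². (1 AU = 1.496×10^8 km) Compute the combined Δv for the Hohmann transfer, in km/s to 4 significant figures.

In km: r₁ = 2.07 × 1.496×10^8 = 3.09672×10^8 km; r₂ = 11.9 × 1.496×10^8 = 1.78024×10^9 km.
Transfer-ellipse semi-major axis a_t = (r₁ + r₂)/2 = (3.09672×10^8 + 1.78024×10^9)/2 = 1.044956×10^9 km.
At r₁ the circular-orbit speed is v₁ = √(μ/r₁) = 20.7007 km/s.
Transfer-orbit speed at r₁ (vis-viva equation): v_p = √[μ(2/r₁ − 1/a_t)] = 27.0193 km/s.
First burn Δv₁ = |v_p − v₁| = 6.319 km/s.
At r₂, v₂ = √(μ/r₂) = 8.634 km/s.
Transfer-orbit speed at r₂: v_a = √[μ(2/r₂ − 1/a_t)] = 4.700 km/s.
Second burn Δv₂ = |v₂ − v_a| = 3.934 km/s.
Total Δv = Δv₁ + Δv₂ = 10.25 km/s.

Δv = 10.25 km/s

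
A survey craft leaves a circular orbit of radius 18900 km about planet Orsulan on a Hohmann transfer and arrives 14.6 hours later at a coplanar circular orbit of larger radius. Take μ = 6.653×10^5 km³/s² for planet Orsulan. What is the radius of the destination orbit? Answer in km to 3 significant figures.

Transfer time t = 14.6 hours = 52560 s, and t = π√(a_t³/μ).
So a_t = (μ t²/π²)^(1/3) = (6.653×10^5 × (52560)² / π²)^(1/3) = 57105 km.
Since a_t = (r₁ + r₂)/2, r₂ = 2a_t − r₁ = 2×57105 − 18900 = 95310 km.

r₂ = 95300 km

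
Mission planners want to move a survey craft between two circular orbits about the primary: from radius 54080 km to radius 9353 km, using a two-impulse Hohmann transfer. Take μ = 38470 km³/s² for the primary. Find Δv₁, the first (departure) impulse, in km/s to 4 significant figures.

The Hohmann ellipse has a_t = (r₁ + r₂)/2 = 31716.5 km.
Circular speed at r = 54080 km: v_c = √(μ/r) = 0.8434 km/s.
Vis-viva on the transfer ellipse at r = 54080 km gives v_t = √[μ(2/r − 1/a_t)] = 0.4580 km/s.
Δv₁ = |v_t − v_c| = |0.4580 − 0.8434| = 0.3854 km/s.

Δv₁ = 0.3854 km/s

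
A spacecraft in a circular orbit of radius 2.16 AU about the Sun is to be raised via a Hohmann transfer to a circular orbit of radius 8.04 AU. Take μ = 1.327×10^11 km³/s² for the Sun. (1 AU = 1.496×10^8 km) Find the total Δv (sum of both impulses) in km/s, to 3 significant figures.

Δv = 8.85 km/s

In km: r₁ = 2.16 × 1.496×10^8 = 3.23136×10^8 km; r₂ = 8.04 × 1.496×10^8 = 1.202784×10^9 km.
Semi-major axis of the transfer orbit: a_t = (3.23136×10^8 + 1.202784×10^9)/2 = 7.6296×10^8 km.
At r₁ the circular-orbit speed is v₁ = √(μ/r₁) = 20.265 km/s.
Transfer-orbit speed at r₁ (v² = μ(2/r − 1/a)): v_p = √[μ(2/r₁ − 1/a_t)] = 25.444 km/s.
First burn Δv₁ = |v_p − v₁| = 5.179 km/s.
Circular speed at r₂: v₂ = √(μ/r₂) = 10.504 km/s.
Transfer-orbit speed at r₂: v_a = √[μ(2/r₂ − 1/a_t)] = 6.8357 km/s.
Second burn Δv₂ = |v₂ − v_a| = 3.668 km/s.
Δv = Δv₁ + Δv₂ = 5.179 + 3.668 = 8.847 km/s.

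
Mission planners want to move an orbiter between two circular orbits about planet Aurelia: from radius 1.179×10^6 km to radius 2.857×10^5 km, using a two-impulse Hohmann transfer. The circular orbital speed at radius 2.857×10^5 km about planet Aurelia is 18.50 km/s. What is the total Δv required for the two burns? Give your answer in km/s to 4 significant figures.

From the circular-orbit relation v² = μ/r at r = 2.857×10^5 km: μ = v²r = (18.50)² × 2.857×10^5 = 9.77808×10^7 km³/s².
Semi-major axis of the transfer orbit: a_t = (1.179×10^6 + 2.857×10^5)/2 = 7.3235×10^5 km.
Circular speed at r₁: v₁ = √(μ/r₁) = √(9.77808×10^7/1.179×10^6) = 9.107 km/s.
On the transfer ellipse at r₁, vis-viva equation gives v_a = √[μ(2/r₁ − 1/a_t)] = 5.688 km/s.
First burn Δv₁ = |v_a − v₁| = 3.419 km/s.
At r₂, v₂ = √(μ/r₂) = 18.500 km/s.
Transfer-orbit speed at r₂: v_p = √[μ(2/r₂ − 1/a_t)] = 23.473 km/s.
Second burn Δv₂ = |v₂ − v_p| = 4.973 km/s.
Total Δv = Δv₁ + Δv₂ = 8.392 km/s.

Δv = 8.392 km/s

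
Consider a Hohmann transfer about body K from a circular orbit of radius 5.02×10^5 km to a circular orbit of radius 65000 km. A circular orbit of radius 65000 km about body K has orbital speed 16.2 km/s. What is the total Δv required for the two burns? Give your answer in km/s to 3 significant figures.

From the circular-orbit relation v² = μ/r at r = 65000 km: μ = v²r = (16.2)² × 65000 = 1.70586×10^7 km³/s².
Transfer-ellipse semi-major axis a_t = (r₁ + r₂)/2 = (5.020×10^5 + 65000)/2 = 2.835×10^5 km.
At r₁ the circular-orbit speed is v₁ = √(μ/r₁) = 5.829 km/s.
On the transfer ellipse at r₁, vis-viva equation gives v_a = √[μ(2/r₁ − 1/a_t)] = 2.791 km/s.
First burn Δv₁ = |v_a − v₁| = 3.038 km/s.
At r₂, v₂ = √(μ/r₂) = 16.200 km/s.
Transfer-orbit speed at r₂: v_p = √[μ(2/r₂ − 1/a_t)] = 21.557 km/s.
Second burn Δv₂ = |v₂ − v_p| = 5.357 km/s.
Δv = Δv₁ + Δv₂ = 3.038 + 5.357 = 8.395 km/s.

Δv = 8.40 km/s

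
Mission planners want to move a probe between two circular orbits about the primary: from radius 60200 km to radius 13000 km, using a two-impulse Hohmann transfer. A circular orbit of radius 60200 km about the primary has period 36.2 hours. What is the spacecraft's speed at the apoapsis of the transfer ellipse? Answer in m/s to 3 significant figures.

From Kepler's third law T² = 4π²r³/μ at r = 60200 km, T = 36.2 hours = 36.2 × 3600 s = 1.3032×10^5 s: μ = 4π²r³/T² = 5.07139×10^5 km³/s².
Semi-major axis of the transfer orbit: a_t = (60200 + 13000)/2 = 36600 km.
At apoapsis, r = 60200 km.
Vis-viva: v = √[μ(2/r − 1/a_t)] = √[5.07139×10^5 × (2/60200 − 1/36600)] = 1.730 km/s.

v = 1730 m/s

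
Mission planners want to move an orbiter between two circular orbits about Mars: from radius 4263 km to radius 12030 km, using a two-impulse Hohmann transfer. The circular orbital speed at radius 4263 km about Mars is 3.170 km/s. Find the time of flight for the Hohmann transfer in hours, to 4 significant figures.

From the circular-orbit relation v² = μ/r at r = 4263 km: μ = v²r = (3.170)² × 4263 = 42838.5 km³/s².
Semi-major axis of the transfer orbit: a_t = (4263 + 12030)/2 = 8146.5 km.
Half the transfer-orbit period gives t = π√(a_t³/μ) = 11160 s.
Converting: 11160 s ÷ 3600 s/hour = 3.100 hours.

t = 3.100 hours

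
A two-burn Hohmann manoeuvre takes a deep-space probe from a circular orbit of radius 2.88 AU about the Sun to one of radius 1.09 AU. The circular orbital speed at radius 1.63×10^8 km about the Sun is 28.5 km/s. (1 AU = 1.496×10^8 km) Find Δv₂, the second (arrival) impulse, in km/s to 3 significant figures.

Δv₂ = 5.83 km/s

From the circular-orbit relation v² = μ/r at r = 1.63×10^8 km: μ = v²r = (28.5)² × 1.63×10^8 = 1.32397×10^11 km³/s².
In km: r₁ = 2.88 × 1.496×10^8 = 4.30848×10^8 km; r₂ = 1.09 × 1.496×10^8 = 1.63064×10^8 km.
Transfer-ellipse semi-major axis a_t = (r₁ + r₂)/2 = (4.30848×10^8 + 1.63064×10^8)/2 = 2.96956×10^8 km.
Circular speed at r = 1.63064×10^8 km: v_c = √(μ/r) = 28.494 km/s.
Transfer-orbit speed at the same r (vis-viva, a = a_t): v_t = √[μ(2/r − 1/a_t)] = 34.322 km/s.
Δv₂ = |v_t − v_c| = |34.322 − 28.494| = 5.828 km/s.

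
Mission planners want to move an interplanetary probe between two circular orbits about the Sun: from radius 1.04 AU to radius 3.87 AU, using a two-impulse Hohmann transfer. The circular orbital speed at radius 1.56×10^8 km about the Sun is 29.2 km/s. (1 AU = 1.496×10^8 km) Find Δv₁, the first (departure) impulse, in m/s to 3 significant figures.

From the circular-orbit relation v² = μ/r at r = 1.56×10^8 km: μ = v²r = (29.2)² × 1.56×10^8 = 1.33012×10^11 km³/s².
In km: r₁ = 1.04 × 1.496×10^8 = 1.55584×10^8 km; r₂ = 3.87 × 1.496×10^8 = 5.78952×10^8 km.
Semi-major axis of the transfer orbit: a_t = (1.55584×10^8 + 5.78952×10^8)/2 = 3.67268×10^8 km.
On the circular orbit at r = 1.55584×10^8 km, v_c = √(μ/r) = 29.239 km/s.
Transfer-orbit speed at the same r (vis-viva, a = a_t): v_t = √[μ(2/r − 1/a_t)] = 36.711 km/s.
Δv₁ = |v_t − v_c| = |36.711 − 29.239| = 7.472 km/s.

Δv₁ = 7470 m/s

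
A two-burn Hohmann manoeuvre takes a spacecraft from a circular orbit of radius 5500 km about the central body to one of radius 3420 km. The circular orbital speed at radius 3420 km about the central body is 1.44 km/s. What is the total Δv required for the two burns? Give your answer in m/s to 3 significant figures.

Δv = 300 m/s

From the circular-orbit relation v² = μ/r at r = 3420 km: μ = v²r = (1.44)² × 3420 = 7091.71 km³/s².
Semi-major axis of the transfer orbit: a_t = (5500 + 3420)/2 = 4460 km.
Circular speed at r₁: v₁ = √(μ/r₁) = √(7091.71/5500) = 1.13552 km/s.
On the transfer ellipse at r₁, v² = μ(2/r − 1/a) gives v_a = √[μ(2/r₁ − 1/a_t)] = 0.994351 km/s.
First burn Δv₁ = |v_a − v₁| = 0.1412 km/s.
At r₂, v₂ = √(μ/r₂) = 1.4400 km/s.
Transfer-orbit speed at r₂: v_p = √[μ(2/r₂ − 1/a_t)] = 1.5991 km/s.
Second burn Δv₂ = |v₂ − v_p| = 0.1591 km/s.
Δv = Δv₁ + Δv₂ = 0.1412 + 0.1591 = 0.3003 km/s.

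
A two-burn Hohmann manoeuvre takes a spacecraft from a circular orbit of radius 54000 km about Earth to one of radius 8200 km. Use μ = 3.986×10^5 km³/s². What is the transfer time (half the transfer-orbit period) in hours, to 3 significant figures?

Semi-major axis of the transfer orbit: a_t = (54000 + 8200)/2 = 31100 km.
Half the transfer-orbit period gives t = π√(a_t³/μ) = 27290 s.
Converting: 27290 s ÷ 3600 s/hour = 7.58 hours.

t = 7.58 hours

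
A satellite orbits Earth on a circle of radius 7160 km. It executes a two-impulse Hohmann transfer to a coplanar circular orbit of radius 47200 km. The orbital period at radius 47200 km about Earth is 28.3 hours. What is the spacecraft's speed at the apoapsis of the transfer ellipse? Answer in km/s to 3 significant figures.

v = 1.49 km/s

From Kepler's third law T² = 4π²r³/μ at r = 47200 km, T = 28.3 hours = 28.3 × 3600 s = 1.0188×10^5 s: μ = 4π²r³/T² = 3.99952×10^5 km³/s².
The Hohmann ellipse has a_t = (r₁ + r₂)/2 = 27180 km.
The apoapsis of the transfer ellipse is at r = 47200 km.
From the vis-viva equation, v = √[μ(2/r − 1/a_t)] = 1.494 km/s.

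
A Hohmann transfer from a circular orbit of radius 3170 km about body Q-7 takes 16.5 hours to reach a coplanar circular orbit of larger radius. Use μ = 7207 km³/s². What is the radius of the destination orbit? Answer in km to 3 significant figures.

r₂ = 24200 km

Transfer time t = 16.5 hours = 59400 s, and t = π√(a_t³/μ).
So a_t = (μ t²/π²)^(1/3) = (7207 × (59400)² / π²)^(1/3) = 13709 km.
Since a_t = (r₁ + r₂)/2, r₂ = 2a_t − r₁ = 2×13709 − 3170 = 24248 km.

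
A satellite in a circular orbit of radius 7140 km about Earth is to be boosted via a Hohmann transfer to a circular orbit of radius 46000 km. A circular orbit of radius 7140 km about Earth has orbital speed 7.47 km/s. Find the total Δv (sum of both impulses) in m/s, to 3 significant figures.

From the circular-orbit relation v² = μ/r at r = 7140 km: μ = v²r = (7.47)² × 7140 = 3.98418×10^5 km³/s².
The Hohmann ellipse has a_t = (r₁ + r₂)/2 = 26570 km.
At r₁ the circular-orbit speed is v₁ = √(μ/r₁) = 7.470 km/s.
On the transfer ellipse at r₁, vis-viva equation gives v_p = √[μ(2/r₁ − 1/a_t)] = 9.829 km/s.
First burn Δv₁ = |v_p − v₁| = 2.359 km/s.
Circular speed at r₂: v₂ = √(μ/r₂) = 2.943 km/s.
Transfer-orbit speed at r₂: v_a = √[μ(2/r₂ − 1/a_t)] = 1.526 km/s.
Second burn Δv₂ = |v₂ − v_a| = 1.417 km/s.
Δv = Δv₁ + Δv₂ = 2.359 + 1.417 = 3.776 km/s.

Δv = 3780 m/s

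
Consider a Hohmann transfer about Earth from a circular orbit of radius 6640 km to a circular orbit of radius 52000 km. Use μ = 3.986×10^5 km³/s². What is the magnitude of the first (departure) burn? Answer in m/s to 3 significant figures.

Δv₁ = 2570 m/s

The Hohmann ellipse has a_t = (r₁ + r₂)/2 = 29320 km.
Circular speed at r = 6640 km: v_c = √(μ/r) = 7.7479 km/s.
Transfer-orbit speed at the same r (vis-viva, a = a_t): v_t = √[μ(2/r − 1/a_t)] = 10.318 km/s.
Δv₁ = |v_t − v_c| = |10.318 − 7.7479| = 2.570 km/s.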